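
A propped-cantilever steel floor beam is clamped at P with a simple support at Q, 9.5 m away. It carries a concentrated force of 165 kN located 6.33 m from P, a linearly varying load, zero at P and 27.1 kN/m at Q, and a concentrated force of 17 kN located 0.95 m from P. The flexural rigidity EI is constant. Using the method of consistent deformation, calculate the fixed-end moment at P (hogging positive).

M_P = 388.9 kN·m

Remove the prop at Q; the released (primary) structure is a cantilever built in at P.
Downward deflection at the released point Q due to the loads:
  point load 165 at a = 6.33: Pa²(3L − a)/(6EI) = 24429/EI
  triangular load, peak 27.1 at the free end: 11w₀L⁴/(120EI) = 20234/EI
  point load 17 at a = 0.95: Pa²(3L − a)/(6EI) = 70.45/EI
  δ_0 = 44733/EI
Tip deflection under a unit load at Q: L³/(3EI) = 285.8/EI.
Compatibility at Q: δ_0 − R_Q·δ_{QQ} = 0, so R_Q = 44733/285.8 = 156.5 kN.
Moment equilibrium about P: M_P = Σ(load moments about P) − R_Q·L = 1876 − 156.5×9.5 = 388.9 kN·m.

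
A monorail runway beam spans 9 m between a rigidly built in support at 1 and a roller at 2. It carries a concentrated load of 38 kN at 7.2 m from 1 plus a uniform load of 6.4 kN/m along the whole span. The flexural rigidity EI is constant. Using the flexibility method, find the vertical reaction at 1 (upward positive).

R_1 = 47.25 kN

Take the reaction at 2 as the redundant and release it; the primary structure is a cantilever fixed at 1.
Primary-structure tip deflection at 2 by superposition:
  point load 38 at a = 7.2: Pa²(3L − a)/(6EI) = 6501/EI
  UDL 6.4: wL⁴/(8EI) = 5249/EI
  δ_0 = 11750/EI
Flexibility coefficient — unit upward force at 2: δ_{22} = L³/(3EI) = 243/EI.
Compatibility at 2: δ_0 − R_2·δ_{22} = 0, so R_2 = 11750/243 = 48.35 kN.
Vertical equilibrium: R_1 = ΣP − R_2 = 95.6 − 48.35 = 47.25 kN.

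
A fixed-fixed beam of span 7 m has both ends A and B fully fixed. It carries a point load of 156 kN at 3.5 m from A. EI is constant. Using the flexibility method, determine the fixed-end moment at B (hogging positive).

M_B = 136.5 kN·m

Take the two fixed-end moments M_A, M_B as redundants; the released structure is the simple span AB.
On the primary (simply-supported) span, the end slopes from the loading are:
  at A: point load 156 at a = 3.5: Pab(L + b)/(6LEI) = 477.8/EI
  at B: point load 156 at a = 3.5: Pab(L + a)/(6LEI) = 477.8/EI
  θ_A0 = 477.8/EI,  θ_B0 = 477.8/EI
Flexibility coefficients: a unit moment at one end gives L/(3EI) there and L/(6EI) at the far end, so f₁₁ = f₂₂ = 2.333/EI and f₁₂ = f₂₁ = 1.167/EI.
Compatibility — zero rotation at each built-in end:
  2.333 M_A + 1.167 M_B = 477.8
  1.167 M_A + 2.333 M_B = 477.8
Solving the pair gives M_A = 136.5 kN·m and M_B = 136.5 kN·m (hogging).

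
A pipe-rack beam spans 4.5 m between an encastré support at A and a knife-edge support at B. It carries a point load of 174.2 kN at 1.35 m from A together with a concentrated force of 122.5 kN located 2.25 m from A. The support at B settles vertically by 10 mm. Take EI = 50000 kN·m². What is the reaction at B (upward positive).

R_B = 42.99 kN

Release the roller at B. Primary structure: cantilever fixed at A.
Downward deflection at the released point B due to the loads:
  point load 174.2 at a = 1.35: Pa²(3L − a)/(6EI) = 642.9/EI
  point load 122.5 at a = 2.25: Pa²(3L − a)/(6EI) = 1163/EI
  δ_0 = 1806/EI
Flexibility coefficient — unit upward force at B: δ_{BB} = L³/(3EI) = 30.38/EI.
With EI = 50000 kN·m²: δ_0 = 0.036114 m and δ_{BB} = 0.000607 m/kN.
Compatibility — the beam at B must follow the support down by 0.01 m: δ_0 − R_B·δ_{BB} = 0.01, so R_B = (0.036114 − 0.01)/0.000607 = 42.99 kN.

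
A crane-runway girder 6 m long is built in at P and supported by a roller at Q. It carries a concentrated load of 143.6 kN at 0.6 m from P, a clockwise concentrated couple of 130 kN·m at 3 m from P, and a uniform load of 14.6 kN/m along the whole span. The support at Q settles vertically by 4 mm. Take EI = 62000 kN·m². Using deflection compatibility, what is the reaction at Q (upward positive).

Release the roller at Q. Primary structure: cantilever fixed at P.
Primary-structure tip deflection at Q by superposition:
  point load 143.6 at a = 0.6: Pa²(3L − a)/(6EI) = 149.9/EI
  clockwise couple 130 at a = 3: M₀a(2L − a)/(2EI) = 1755/EI
  UDL 14.6: wL⁴/(8EI) = 2365/EI
  δ_0 = 4270/EI
Tip deflection under a unit load at Q: L³/(3EI) = 72/EI.
With EI = 62000 kN·m²: δ_0 = 0.068873 m and δ_{QQ} = 0.001161 m/kN.
Compatibility — the beam at Q must follow the support down by 0.004 m: δ_0 − R_Q·δ_{QQ} = 0.004, so R_Q = (0.068873 − 0.004)/0.001161 = 55.86 kN.

R_Q = 55.86 kN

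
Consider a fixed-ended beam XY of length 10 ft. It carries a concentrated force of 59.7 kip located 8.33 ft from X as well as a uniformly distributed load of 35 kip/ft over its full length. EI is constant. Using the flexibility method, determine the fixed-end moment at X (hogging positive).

M_X = 305.5 kip·ft

Release both end moments; the primary structure is a simply-supported span XY with redundants M_X and M_Y.
Simple-span end rotations at X and Y under the given loads:
  at X: point load 59.7 at a = 8.33: Pab(L + b)/(6LEI) = 161.5/EI
  at Y: point load 59.7 at a = 8.33: Pab(L + a)/(6LEI) = 253.7/EI
  at X: UDL 35: wL³/(24EI) = 1458/EI
  at Y: UDL 35: wL³/(24EI) = 1458/EI
  θ_X0 = 1620/EI,  θ_Y0 = 1712/EI
Flexibility coefficients: a unit moment at one end gives L/(3EI) there and L/(6EI) at the far end, so f₁₁ = f₂₂ = 3.333/EI and f₁₂ = f₂₁ = 1.667/EI.
Compatibility — zero rotation at each built-in end:
  3.333 M_X + 1.667 M_Y = 1620
  1.667 M_X + 3.333 M_Y = 1712
Solving the pair gives M_X = 305.5 kip·ft and M_Y = 360.8 kip·ft (hogging).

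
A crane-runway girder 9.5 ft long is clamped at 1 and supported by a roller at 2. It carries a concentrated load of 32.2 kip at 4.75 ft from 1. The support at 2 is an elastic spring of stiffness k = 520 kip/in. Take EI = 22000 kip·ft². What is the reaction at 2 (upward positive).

Take the reaction at 2 as the redundant and release it; the primary structure is a cantilever fixed at 1.
Downward deflection at the released point 2 due to the loads:
  point load 32.2 at a = 4.75: Pa²(3L − a)/(6EI) = 2876/EI
Tip deflection under a unit load at 2: L³/(3EI) = 285.8/EI.
With EI = 22000 kip·ft²: δ_0 = 0.13072 ft and δ_{22} = 0.012991 ft/kip.
Compatibility — the spring shortens by R_2/k under the reaction it provides: δ_0 − R_2·δ_{22} = R_2/k. With 1/k = 1/(520×12) ft/kip = 0.00016 ft/kip, R_2 = δ_0 / (δ_{22} + 1/k) = 0.13072 / (0.012991 + 0.00016) = 9.94 kip.

R_2 = 9.94 kip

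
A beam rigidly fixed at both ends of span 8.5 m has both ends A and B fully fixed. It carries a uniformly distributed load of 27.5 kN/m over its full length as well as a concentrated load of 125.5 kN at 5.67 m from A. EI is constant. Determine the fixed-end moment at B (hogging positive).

Take the two fixed-end moments M_A, M_B as redundants; the released structure is the simple span AB.
Simple-span end rotations at A and B under the given loads:
  at A: UDL 27.5: wL³/(24EI) = 703.7/EI
  at B: UDL 27.5: wL³/(24EI) = 703.7/EI
  at A: point load 125.5 at a = 5.67: Pab(L + b)/(6LEI) = 447.4/EI
  at B: point load 125.5 at a = 5.67: Pab(L + a)/(6LEI) = 559.5/EI
  θ_A0 = 1151/EI,  θ_B0 = 1263/EI
Flexibility coefficients: a unit moment at one end gives L/(3EI) there and L/(6EI) at the far end, so f₁₁ = f₂₂ = 2.833/EI and f₁₂ = f₂₁ = 1.417/EI.
Compatibility — zero rotation at each built-in end:
  2.833 M_A + 1.417 M_B = 1151
  1.417 M_A + 2.833 M_B = 1263
Solving the pair gives M_A = 244.5 kN·m and M_B = 323.6 kN·m (hogging).

M_B = 323.6 kN·m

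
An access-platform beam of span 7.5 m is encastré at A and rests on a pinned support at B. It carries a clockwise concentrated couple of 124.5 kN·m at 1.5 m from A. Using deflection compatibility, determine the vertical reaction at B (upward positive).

Take the reaction at B as the redundant and release it; the primary structure is a cantilever fixed at A.
Downward deflection at the released point B due to the loads:
  clockwise couple 124.5 at a = 1.5: M₀a(2L − a)/(2EI) = 1261/EI
Flexibility coefficient — unit upward force at B: δ_{BB} = L³/(3EI) = 140.6/EI.
The prop prevents deflection at B: R_B = δ_0/δ_{BB} = 1261/140.6 = 8.964 kN.

R_B = 8.964 kN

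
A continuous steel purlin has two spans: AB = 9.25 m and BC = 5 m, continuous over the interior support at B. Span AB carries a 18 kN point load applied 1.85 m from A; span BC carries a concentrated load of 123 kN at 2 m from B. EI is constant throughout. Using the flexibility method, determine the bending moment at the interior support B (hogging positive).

Insert a hinge at B; M_B is the redundant, and each span becomes simply supported.
End slopes at the hinge B, treating each span as simply supported:
  span AB: point load 18 at a = 1.85: Pab(L + a)/(6LEI) = 49.28/EI
  span BC: point load 123 at a = 2: Pab(L + b)/(6LEI) = 196.8/EI
  relative rotation θ_0 = (49.28 + 196.8)/EI = 246.1/EI
A unit hogging moment at B produces rotation L₁/(3EI) + L₂/(3EI) = 4.75/EI.
Slope continuity at B: θ_0 = M_B·4.75/EI, so M_B = 246.1/4.75 = 51.81 kN·m (hogging).

M_B = 51.81 kN·m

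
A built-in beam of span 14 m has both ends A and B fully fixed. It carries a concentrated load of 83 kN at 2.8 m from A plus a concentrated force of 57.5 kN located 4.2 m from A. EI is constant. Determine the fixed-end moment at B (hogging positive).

Take the two fixed-end moments M_A, M_B as redundants; the released structure is the simple span AB.
End rotations of the released simple span under the applied load (×1/EI):
  at A: point load 83 at a = 2.8: Pab(L + b)/(6LEI) = 780.9/EI
  at B: point load 83 at a = 2.8: Pab(L + a)/(6LEI) = 520.6/EI
  at A: point load 57.5 at a = 4.2: Pab(L + b)/(6LEI) = 670.6/EI
  at B: point load 57.5 at a = 4.2: Pab(L + a)/(6LEI) = 512.8/EI
  θ_A0 = 1451/EI,  θ_B0 = 1033/EI
Flexibility coefficients: a unit moment at one end gives L/(3EI) there and L/(6EI) at the far end, so f₁₁ = f₂₂ = 4.667/EI and f₁₂ = f₂₁ = 2.333/EI.
Compatibility — zero rotation at each built-in end:
  4.667 M_A + 2.333 M_B = 1451
  2.333 M_A + 4.667 M_B = 1033
Solving the pair gives M_A = 267.1 kN·m and M_B = 87.9 kN·m (hogging).

M_B = 87.9 kN·m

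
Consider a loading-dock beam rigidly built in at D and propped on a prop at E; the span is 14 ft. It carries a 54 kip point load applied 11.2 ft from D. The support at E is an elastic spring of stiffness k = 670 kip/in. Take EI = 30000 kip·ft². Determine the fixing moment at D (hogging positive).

M_D = 74.74 kip·ft

Remove the prop at E; the released (primary) structure is a cantilever built in at D.
Deflection at E on the released cantilever, summing each load's contribution:
  point load 54 at a = 11.2: Pa²(3L − a)/(6EI) = 34772/EI
Flexibility coefficient — unit upward force at E: δ_{EE} = L³/(3EI) = 914.7/EI.
With EI = 30000 kip·ft²: δ_0 = 1.1591 ft and δ_{EE} = 0.030489 ft/kip.
Compatibility — the spring shortens by R_E/k under the reaction it provides: δ_0 − R_E·δ_{EE} = R_E/k. With 1/k = 1/(670×12) ft/kip = 0.000124 ft/kip, R_E = δ_0 / (δ_{EE} + 1/k) = 1.1591 / (0.030489 + 0.000124) = 37.86 kip.
Moment equilibrium about D: M_D = Σ(load moments about D) − R_E·L = 604.8 − 37.86×14 = 74.74 kip·ft.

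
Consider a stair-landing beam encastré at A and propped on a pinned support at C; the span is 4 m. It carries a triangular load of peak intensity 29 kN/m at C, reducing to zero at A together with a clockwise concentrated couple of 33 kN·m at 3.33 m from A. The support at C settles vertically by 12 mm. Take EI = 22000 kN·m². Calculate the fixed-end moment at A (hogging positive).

Release the roller at C. Primary structure: cantilever fixed at A.
Deflection at C on the released cantilever, summing each load's contribution:
  triangular load, peak 29 at the free end: 11w₀L⁴/(120EI) = 680.5/EI
  clockwise couple 33 at a = 3.33: M₀a(2L − a)/(2EI) = 256.6/EI
  δ_0 = 937.1/EI
Tip deflection under a unit load at C: L³/(3EI) = 21.33/EI.
With EI = 22000 kN·m²: δ_0 = 0.042597 m and δ_{CC} = 0.00097 m/kN.
Compatibility — the beam at C must follow the support down by 0.012 m: δ_0 − R_C·δ_{CC} = 0.012, so R_C = (0.042597 − 0.012)/0.00097 = 31.55 kN.
Moment equilibrium about A: M_A = Σ(load moments about A) − R_C·L = 187.7 − 31.55×4 = 61.46 kN·m.

M_A = 61.46 kN·m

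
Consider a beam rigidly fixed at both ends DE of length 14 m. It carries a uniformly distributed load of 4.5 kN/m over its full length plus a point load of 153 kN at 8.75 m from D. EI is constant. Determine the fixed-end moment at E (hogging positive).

Release both end moments; the primary structure is a simply-supported span DE with redundants M_D and M_E.
End rotations of the released simple span under the applied load (×1/EI):
  at D: UDL 4.5: wL³/(24EI) = 514.5/EI
  at E: UDL 4.5: wL³/(24EI) = 514.5/EI
  at D: point load 153 at a = 8.75: Pab(L + b)/(6LEI) = 1611/EI
  at E: point load 153 at a = 8.75: Pab(L + a)/(6LEI) = 1904/EI
  θ_D0 = 2125/EI,  θ_E0 = 2418/EI
Flexibility coefficients: a unit moment at one end gives L/(3EI) there and L/(6EI) at the far end, so f₁₁ = f₂₂ = 4.667/EI and f₁₂ = f₂₁ = 2.333/EI.
Compatibility — zero rotation at each built-in end:
  4.667 M_D + 2.333 M_E = 2125
  2.333 M_D + 4.667 M_E = 2418
Solving the pair gives M_D = 261.8 kN·m and M_E = 387.3 kN·m (hogging).

M_E = 387.3 kN·m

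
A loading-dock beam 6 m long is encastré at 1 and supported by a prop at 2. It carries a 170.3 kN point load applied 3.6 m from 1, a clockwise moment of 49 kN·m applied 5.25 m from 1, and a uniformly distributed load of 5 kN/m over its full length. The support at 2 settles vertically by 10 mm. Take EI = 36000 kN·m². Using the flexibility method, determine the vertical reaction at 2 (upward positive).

R_2 = 91.88 kN

Remove the prop at 2; the released (primary) structure is a cantilever built in at 1.
Deflection at 2 on the released cantilever, summing each load's contribution:
  point load 170.3 at a = 3.6: Pa²(3L − a)/(6EI) = 5297/EI
  clockwise couple 49 at a = 5.25: M₀a(2L − a)/(2EI) = 868.2/EI
  UDL 5: wL⁴/(8EI) = 810/EI
  δ_0 = 6975/EI
Flexibility coefficient — unit upward force at 2: δ_{22} = L³/(3EI) = 72/EI.
With EI = 36000 kN·m²: δ_0 = 0.19376 m and δ_{22} = 0.002 m/kN.
Compatibility — the beam at 2 must follow the support down by 0.01 m: δ_0 − R_2·δ_{22} = 0.01, so R_2 = (0.19376 − 0.01)/0.002 = 91.88 kN.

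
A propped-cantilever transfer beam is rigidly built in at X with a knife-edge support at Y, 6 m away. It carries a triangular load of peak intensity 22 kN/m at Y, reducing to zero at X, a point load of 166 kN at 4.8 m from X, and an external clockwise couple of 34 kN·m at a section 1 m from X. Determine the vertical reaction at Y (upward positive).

R_Y = 155.8 kN

Choose R_Y as the redundant. The primary structure is the cantilever fixed at X.
Downward deflection at the released point Y due to the loads:
  triangular load, peak 22 at the free end: 11w₀L⁴/(120EI) = 2614/EI
  point load 166 at a = 4.8: Pa²(3L − a)/(6EI) = 8414/EI
  clockwise couple 34 at a = 1: M₀a(2L − a)/(2EI) = 187/EI
  δ_0 = 11215/EI
Flexibility coefficient — unit upward force at Y: δ_{YY} = L³/(3EI) = 72/EI.
Compatibility at Y: δ_0 − R_Y·δ_{YY} = 0, so R_Y = 11215/72 = 155.8 kN.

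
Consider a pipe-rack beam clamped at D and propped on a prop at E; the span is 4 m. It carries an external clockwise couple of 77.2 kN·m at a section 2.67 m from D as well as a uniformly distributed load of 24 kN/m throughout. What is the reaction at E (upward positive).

Choose R_E as the redundant. The primary structure is the cantilever fixed at D.
Deflection at E on the released cantilever, summing each load's contribution:
  clockwise couple 77.2 at a = 2.67: M₀a(2L − a)/(2EI) = 549.3/EI
  UDL 24: wL⁴/(8EI) = 768/EI
  δ_0 = 1317/EI
Tip deflection under a unit load at E: L³/(3EI) = 21.33/EI.
The prop prevents deflection at E: R_E = δ_0/δ_{EE} = 1317/21.33 = 61.75 kN.

R_E = 61.75 kN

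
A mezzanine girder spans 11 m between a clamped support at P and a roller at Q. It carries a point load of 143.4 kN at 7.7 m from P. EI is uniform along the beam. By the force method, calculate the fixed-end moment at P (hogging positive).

M_P = 215.3 kN·m

Take the reaction at Q as the redundant and release it; the primary structure is a cantilever fixed at P.
Free-end deflection of the primary structure under the applied loading (downward +):
  point load 143.4 at a = 7.7: Pa²(3L − a)/(6EI) = 35851/EI
Tip deflection under a unit load at Q: L³/(3EI) = 443.7/EI.
The prop prevents deflection at Q: R_Q = δ_0/δ_{QQ} = 35851/443.7 = 80.81 kN.
Moment equilibrium about P: M_P = Σ(load moments about P) − R_Q·L = 1104 − 80.81×11 = 215.3 kN·m.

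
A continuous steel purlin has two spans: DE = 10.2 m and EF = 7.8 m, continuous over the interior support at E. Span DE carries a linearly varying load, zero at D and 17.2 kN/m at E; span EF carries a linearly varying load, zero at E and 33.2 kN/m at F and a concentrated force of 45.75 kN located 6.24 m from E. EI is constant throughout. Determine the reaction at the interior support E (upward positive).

Insert a hinge at E; M_E is the redundant, and each span becomes simply supported.
Discontinuity in slope at E on the released structure — sum the simple-span end rotations:
  span DE: triangular load, peak 17.2: w₀L³/(45EI) = 405.6/EI
  span EF: triangular load, peak 33.2: 7w₀L³/(360EI) = 306.3/EI
  span EF: point load 45.75 at a = 6.24: Pab(L + b)/(6LEI) = 89.07/EI
  relative rotation θ_0 = (405.6 + 395.4)/EI = 801/EI
A unit hogging moment at E produces rotation L₁/(3EI) + L₂/(3EI) = 6/EI.
Compatibility: M_E·(L₁+L₂)/(3EI) = θ_0, giving M_E = 133.5 kN·m (hogging).
Span DE, ΣM about D with M_E applied at E: R_E^{DE}·10.2 = 596.5 + 133.5, so R_E^{DE} = 71.57 kN and R_D = 87.72 − 71.57 = 16.15 kN.
Span EF, ΣM about F: R_E^{EF}·7.8 = 408 + 133.5, so R_E^{EF} = 69.43 kN and R_F = 175.2 − 69.43 = 105.8 kN.
R_E = 71.57 + 69.43 = 141 kN.

R_E = 141 kN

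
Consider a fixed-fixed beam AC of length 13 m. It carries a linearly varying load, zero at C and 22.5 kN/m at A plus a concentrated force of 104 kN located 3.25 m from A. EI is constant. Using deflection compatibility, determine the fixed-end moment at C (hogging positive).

Take the two fixed-end moments M_A, M_C as redundants; the released structure is the simple span AC.
Simple-span end rotations at A and C under the given loads:
  at A: triangular load, peak 22.5: w₀L³/(45EI) = 1098/EI
  at C: triangular load, peak 22.5: 7w₀L³/(360EI) = 961.2/EI
  at A: point load 104 at a = 3.25: Pab(L + b)/(6LEI) = 961.2/EI
  at C: point load 104 at a = 3.25: Pab(L + a)/(6LEI) = 686.6/EI
  θ_A0 = 2060/EI,  θ_C0 = 1648/EI
Flexibility coefficients: a unit moment at one end gives L/(3EI) there and L/(6EI) at the far end, so f₁₁ = f₂₂ = 4.333/EI and f₁₂ = f₂₁ = 2.167/EI.
Compatibility — zero rotation at each built-in end:
  4.333 M_A + 2.167 M_C = 2060
  2.167 M_A + 4.333 M_C = 1648
Solving the pair gives M_A = 380.2 kN·m and M_C = 190.1 kN·m (hogging).

M_C = 190.1 kN·m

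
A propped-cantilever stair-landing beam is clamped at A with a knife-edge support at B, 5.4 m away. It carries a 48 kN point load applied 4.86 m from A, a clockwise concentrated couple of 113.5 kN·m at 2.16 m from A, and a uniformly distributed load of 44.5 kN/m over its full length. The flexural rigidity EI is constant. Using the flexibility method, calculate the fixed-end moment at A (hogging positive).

Take the reaction at B as the redundant and release it; the primary structure is a cantilever fixed at A.
Deflection at B on the released cantilever, summing each load's contribution:
  point load 48 at a = 4.86: Pa²(3L − a)/(6EI) = 2143/EI
  clockwise couple 113.5 at a = 2.16: M₀a(2L − a)/(2EI) = 1059/EI
  UDL 44.5: wL⁴/(8EI) = 4730/EI
  δ_0 = 7932/EI
Tip deflection under a unit load at B: L³/(3EI) = 52.49/EI.
Compatibility at B: δ_0 − R_B·δ_{BB} = 0, so R_B = 7932/52.49 = 151.1 kN.
Moment equilibrium about A: M_A = Σ(load moments about A) − R_B·L = 995.6 − 151.1×5.4 = 179.6 kN·m.

M_A = 179.6 kN·m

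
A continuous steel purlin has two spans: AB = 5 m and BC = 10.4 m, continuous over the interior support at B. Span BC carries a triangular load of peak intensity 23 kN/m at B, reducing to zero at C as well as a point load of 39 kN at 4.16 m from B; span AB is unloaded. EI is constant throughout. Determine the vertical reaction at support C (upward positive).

R_C = 39.64 kN

Release continuity at B by inserting a hinge; the redundant is the internal moment M_B. The primary structure is two simply-supported spans AB and BC.
End slopes at the hinge B, treating each span as simply supported:
  span BC: triangular load, peak 23: w₀L³/(45EI) = 574.9/EI
  span BC: point load 39 at a = 4.16: Pab(L + b)/(6LEI) = 270/EI
  relative rotation θ_0 = (0 + 844.9)/EI = 844.9/EI
A unit hogging moment at B produces rotation L₁/(3EI) + L₂/(3EI) = 5.133/EI.
Compatibility: M_B·(L₁+L₂)/(3EI) = θ_0, giving M_B = 164.6 kN·m (hogging).
Span BC, ΣM about C: R_B^{BC}·10.4 = 1073 + 164.6, so R_B^{BC} = 119 kN and R_C = 158.6 − 119 = 39.64 kN.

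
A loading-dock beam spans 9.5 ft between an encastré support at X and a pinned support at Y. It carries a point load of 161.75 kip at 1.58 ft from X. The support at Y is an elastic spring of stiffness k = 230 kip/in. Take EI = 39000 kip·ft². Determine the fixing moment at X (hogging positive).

M_X = 198.2 kip·ft

Release the roller at Y. Primary structure: cantilever fixed at X.
Deflection at Y on the released cantilever, summing each load's contribution:
  point load 161.75 at a = 1.58: Pa²(3L − a)/(6EI) = 1812/EI
Tip deflection under a unit load at Y: L³/(3EI) = 285.8/EI.
With EI = 39000 kip·ft²: δ_0 = 0.046453 ft and δ_{YY} = 0.007328 ft/kip.
Compatibility — the spring shortens by R_Y/k under the reaction it provides: δ_0 − R_Y·δ_{YY} = R_Y/k. With 1/k = 1/(230×12) ft/kip = 0.000362 ft/kip, R_Y = δ_0 / (δ_{YY} + 1/k) = 0.046453 / (0.007328 + 0.000362) = 6.041 kip.
Moment equilibrium about X: M_X = Σ(load moments about X) − R_Y·L = 255.6 − 6.041×9.5 = 198.2 kip·ft.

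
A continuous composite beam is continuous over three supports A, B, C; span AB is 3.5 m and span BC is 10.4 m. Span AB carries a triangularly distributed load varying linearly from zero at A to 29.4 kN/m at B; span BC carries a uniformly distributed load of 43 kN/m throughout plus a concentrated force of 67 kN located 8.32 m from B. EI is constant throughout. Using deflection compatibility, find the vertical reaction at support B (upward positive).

Take M_B as the redundant. Released structure: two simple spans AB and BC with a hinge at B.
Rotations at B on the released spans (each span's end-slope, ×1/EI):
  span AB: triangular load, peak 29.4: w₀L³/(45EI) = 28.01/EI
  span BC: UDL 43: wL³/(24EI) = 2015/EI
  span BC: point load 67 at a = 8.32: Pab(L + b)/(6LEI) = 231.9/EI
  relative rotation θ_0 = (28.01 + 2247)/EI = 2275/EI
A unit hogging moment at B produces rotation L₁/(3EI) + L₂/(3EI) = 4.633/EI.
Slope continuity at B: θ_0 = M_B·4.633/EI, so M_B = 2275/4.633 = 491.1 kN·m (hogging).
Span AB, ΣM about A with M_B applied at B: R_B^{AB}·3.5 = 120 + 491.1, so R_B^{AB} = 174.6 kN and R_A = 51.45 − 174.6 = -123.2 kN.
Span BC, ΣM about C: R_B^{BC}·10.4 = 2465 + 491.1, so R_B^{BC} = 284.2 kN and R_C = 514.2 − 284.2 = 230 kN.
R_B = 174.6 + 284.2 = 458.8 kN.

R_B = 458.8 kN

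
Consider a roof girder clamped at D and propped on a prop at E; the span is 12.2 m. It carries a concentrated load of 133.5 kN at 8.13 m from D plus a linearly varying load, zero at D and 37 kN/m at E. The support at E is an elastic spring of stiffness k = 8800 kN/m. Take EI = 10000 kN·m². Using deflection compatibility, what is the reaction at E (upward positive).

Choose R_E as the redundant. The primary structure is the cantilever fixed at D.
Downward deflection at the released point E due to the loads:
  point load 133.5 at a = 8.13: Pa²(3L − a)/(6EI) = 41870/EI
  triangular load, peak 37 at the free end: 11w₀L⁴/(120EI) = 75137/EI
  δ_0 = 117006/EI
Flexibility coefficient — unit upward force at E: δ_{EE} = L³/(3EI) = 605.3/EI.
With EI = 10000 kN·m²: δ_0 = 11.701 m and δ_{EE} = 0.060528 m/kN.
Compatibility — the spring shortens by R_E/k under the reaction it provides: δ_0 − R_E·δ_{EE} = R_E/k. With 1/k = 0.000114 m/kN, R_E = δ_0 / (δ_{EE} + 1/k) = 11.701 / (0.060528 + 0.000114) = 192.9 kN.

R_E = 192.9 kN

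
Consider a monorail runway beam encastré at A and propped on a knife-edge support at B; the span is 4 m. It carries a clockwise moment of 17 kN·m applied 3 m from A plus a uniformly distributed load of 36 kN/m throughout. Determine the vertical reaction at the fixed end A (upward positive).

Choose R_B as the redundant. The primary structure is the cantilever fixed at A.
Deflection at B on the released cantilever, summing each load's contribution:
  clockwise couple 17 at a = 3: M₀a(2L − a)/(2EI) = 127.5/EI
  UDL 36: wL⁴/(8EI) = 1152/EI
  δ_0 = 1280/EI
Tip deflection under a unit load at B: L³/(3EI) = 21.33/EI.
The prop prevents deflection at B: R_B = δ_0/δ_{BB} = 1280/21.33 = 59.98 kN.
Vertical equilibrium: R_A = ΣP − R_B = 144 − 59.98 = 84.02 kN.

R_A = 84.02 kN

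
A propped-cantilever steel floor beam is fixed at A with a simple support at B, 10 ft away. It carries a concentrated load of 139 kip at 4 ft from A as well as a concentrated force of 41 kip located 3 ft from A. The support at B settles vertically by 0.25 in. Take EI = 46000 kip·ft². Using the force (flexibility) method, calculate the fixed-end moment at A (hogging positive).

M_A = 368.8 kip·ft

Take the reaction at B as the redundant and release it; the primary structure is a cantilever fixed at A.
Primary-structure tip deflection at B by superposition:
  point load 139 at a = 4: Pa²(3L − a)/(6EI) = 9637/EI
  point load 41 at a = 3: Pa²(3L − a)/(6EI) = 1660/EI
  δ_0 = 11298/EI
Tip deflection under a unit load at B: L³/(3EI) = 333.3/EI.
With EI = 46000 kip·ft²: δ_0 = 0.24561 ft and δ_{BB} = 0.007246 ft/kip.
Compatibility — the beam at B must follow the support down by 0.02083 ft: δ_0 − R_B·δ_{BB} = 0.02083, so R_B = (0.24561 − 0.02083)/0.007246 = 31.02 kip.
Moment equilibrium about A: M_A = Σ(load moments about A) − R_B·L = 679 − 31.02×10 = 368.8 kip·ft.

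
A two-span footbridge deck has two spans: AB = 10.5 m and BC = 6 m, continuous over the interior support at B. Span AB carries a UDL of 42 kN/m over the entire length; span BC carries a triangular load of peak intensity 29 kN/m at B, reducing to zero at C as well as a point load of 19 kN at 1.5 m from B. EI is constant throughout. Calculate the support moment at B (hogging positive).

M_B = 400.4 kN·m

Release continuity at B by inserting a hinge; the redundant is the internal moment M_B. The primary structure is two simply-supported spans AB and BC.
End slopes at the hinge B, treating each span as simply supported:
  span AB: UDL 42: wL³/(24EI) = 2026/EI
  span BC: triangular load, peak 29: w₀L³/(45EI) = 139.2/EI
  span BC: point load 19 at a = 1.5: Pab(L + b)/(6LEI) = 37.41/EI
  relative rotation θ_0 = (2026 + 176.6)/EI = 2202/EI
A unit hogging moment at B produces rotation L₁/(3EI) + L₂/(3EI) = 5.5/EI.
Slope continuity at B: θ_0 = M_B·5.5/EI, so M_B = 2202/5.5 = 400.4 kN·m (hogging).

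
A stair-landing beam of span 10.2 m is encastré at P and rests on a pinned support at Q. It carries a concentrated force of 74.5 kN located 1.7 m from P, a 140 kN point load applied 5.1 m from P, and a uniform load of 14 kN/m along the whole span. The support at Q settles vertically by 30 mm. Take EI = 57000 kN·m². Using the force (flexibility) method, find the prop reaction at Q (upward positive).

Remove the prop at Q; the released (primary) structure is a cantilever built in at P.
Downward deflection at the released point Q due to the loads:
  point load 74.5 at a = 1.7: Pa²(3L − a)/(6EI) = 1037/EI
  point load 140 at a = 5.1: Pa²(3L − a)/(6EI) = 15476/EI
  UDL 14: wL⁴/(8EI) = 18943/EI
  δ_0 = 35456/EI
Flexibility coefficient — unit upward force at Q: δ_{QQ} = L³/(3EI) = 353.7/EI.
With EI = 57000 kN·m²: δ_0 = 0.62203 m and δ_{QQ} = 0.006206 m/kN.
Compatibility — the beam at Q must follow the support down by 0.03 m: δ_0 − R_Q·δ_{QQ} = 0.03, so R_Q = (0.62203 − 0.03)/0.006206 = 95.4 kN.

R_Q = 95.4 kN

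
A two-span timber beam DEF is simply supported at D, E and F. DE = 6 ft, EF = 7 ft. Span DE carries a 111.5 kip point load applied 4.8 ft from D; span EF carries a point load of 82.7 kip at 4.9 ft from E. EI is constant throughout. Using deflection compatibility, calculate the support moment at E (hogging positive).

M_E = 87.01 kip·ft

Insert a hinge at E; M_E is the redundant, and each span becomes simply supported.
Discontinuity in slope at E on the released structure — sum the simple-span end rotations:
  span DE: point load 111.5 at a = 4.8: Pab(L + a)/(6LEI) = 192.7/EI
  span EF: point load 82.7 at a = 4.9: Pab(L + b)/(6LEI) = 184.4/EI
  relative rotation θ_0 = (192.7 + 184.4)/EI = 377.1/EI
A unit hogging moment at E produces rotation L₁/(3EI) + L₂/(3EI) = 4.333/EI.
Compatibility: M_E·(L₁+L₂)/(3EI) = θ_0, giving M_E = 87.01 kip·ft (hogging).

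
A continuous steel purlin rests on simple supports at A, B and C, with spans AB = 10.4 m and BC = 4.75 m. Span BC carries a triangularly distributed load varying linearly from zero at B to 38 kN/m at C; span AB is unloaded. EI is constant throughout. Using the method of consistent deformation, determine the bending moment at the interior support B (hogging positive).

M_B = 15.68 kN·m

Take M_B as the redundant. Released structure: two simple spans AB and BC with a hinge at B.
End slopes at the hinge B, treating each span as simply supported:
  span BC: triangular load, peak 38: 7w₀L³/(360EI) = 79.19/EI
  relative rotation θ_0 = (0 + 79.19)/EI = 79.19/EI
A unit hogging moment at B produces rotation L₁/(3EI) + L₂/(3EI) = 5.05/EI.
Slope continuity at B: θ_0 = M_B·5.05/EI, so M_B = 79.19/5.05 = 15.68 kN·m (hogging).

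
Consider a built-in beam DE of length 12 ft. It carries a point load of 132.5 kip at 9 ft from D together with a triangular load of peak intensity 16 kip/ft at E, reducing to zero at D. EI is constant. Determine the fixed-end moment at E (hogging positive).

Release both end moments; the primary structure is a simply-supported span DE with redundants M_D and M_E.
End rotations of the released simple span under the applied load (×1/EI):
  at D: point load 132.5 at a = 9: Pab(L + b)/(6LEI) = 745.3/EI
  at E: point load 132.5 at a = 9: Pab(L + a)/(6LEI) = 1043/EI
  at D: triangular load, peak 16: 7w₀L³/(360EI) = 537.6/EI
  at E: triangular load, peak 16: w₀L³/(45EI) = 614.4/EI
  θ_D0 = 1283/EI,  θ_E0 = 1658/EI
Flexibility coefficients: a unit moment at one end gives L/(3EI) there and L/(6EI) at the far end, so f₁₁ = f₂₂ = 4/EI and f₁₂ = f₂₁ = 2/EI.
Compatibility — zero rotation at each built-in end:
  4 M_D + 2 M_E = 1283
  2 M_D + 4 M_E = 1658
Solving the pair gives M_D = 151.3 kip·ft and M_E = 338.8 kip·ft (hogging).

M_E = 338.8 kip·ft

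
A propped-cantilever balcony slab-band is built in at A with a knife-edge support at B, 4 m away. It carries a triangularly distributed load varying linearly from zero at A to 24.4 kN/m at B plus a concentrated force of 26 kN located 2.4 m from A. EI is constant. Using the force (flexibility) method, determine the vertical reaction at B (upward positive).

R_B = 38.07 kN

Choose R_B as the redundant. The primary structure is the cantilever fixed at A.
Deflection at B on the released cantilever, summing each load's contribution:
  triangular load, peak 24.4 at the free end: 11w₀L⁴/(120EI) = 572.6/EI
  point load 26 at a = 2.4: Pa²(3L − a)/(6EI) = 239.6/EI
  δ_0 = 812.2/EI
Flexibility coefficient — unit upward force at B: δ_{BB} = L³/(3EI) = 21.33/EI.
Compatibility at B: δ_0 − R_B·δ_{BB} = 0, so R_B = 812.2/21.33 = 38.07 kN.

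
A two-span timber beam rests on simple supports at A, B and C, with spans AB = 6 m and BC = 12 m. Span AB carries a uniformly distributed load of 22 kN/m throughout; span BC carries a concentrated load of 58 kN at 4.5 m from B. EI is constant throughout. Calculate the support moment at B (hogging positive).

Release continuity at B by inserting a hinge; the redundant is the internal moment M_B. The primary structure is two simply-supported spans AB and BC.
Rotations at B on the released spans (each span's end-slope, ×1/EI):
  span AB: UDL 22: wL³/(24EI) = 198/EI
  span BC: point load 58 at a = 4.5: Pab(L + b)/(6LEI) = 530.2/EI
  relative rotation θ_0 = (198 + 530.2)/EI = 728.2/EI
A unit hogging moment at B produces rotation L₁/(3EI) + L₂/(3EI) = 6/EI.
Compatibility: M_B·(L₁+L₂)/(3EI) = θ_0, giving M_B = 121.4 kN·m (hogging).

M_B = 121.4 kN·m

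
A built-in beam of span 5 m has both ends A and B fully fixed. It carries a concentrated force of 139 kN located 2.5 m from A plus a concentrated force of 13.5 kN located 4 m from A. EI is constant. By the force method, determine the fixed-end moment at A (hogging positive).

M_A = 89.03 kN·m

Release both end moments; the primary structure is a simply-supported span AB with redundants M_A and M_B.
On the primary (simply-supported) span, the end slopes from the loading are:
  at A: point load 139 at a = 2.5: Pab(L + b)/(6LEI) = 217.2/EI
  at B: point load 139 at a = 2.5: Pab(L + a)/(6LEI) = 217.2/EI
  at A: point load 13.5 at a = 4: Pab(L + b)/(6LEI) = 10.8/EI
  at B: point load 13.5 at a = 4: Pab(L + a)/(6LEI) = 16.2/EI
  θ_A0 = 228/EI,  θ_B0 = 233.4/EI
Flexibility coefficients: a unit moment at one end gives L/(3EI) there and L/(6EI) at the far end, so f₁₁ = f₂₂ = 1.667/EI and f₁₂ = f₂₁ = 0.8333/EI.
Compatibility — zero rotation at each built-in end:
  1.667 M_A + 0.8333 M_B = 228
  0.8333 M_A + 1.667 M_B = 233.4
Solving the pair gives M_A = 89.03 kN·m and M_B = 95.52 kN·m (hogging).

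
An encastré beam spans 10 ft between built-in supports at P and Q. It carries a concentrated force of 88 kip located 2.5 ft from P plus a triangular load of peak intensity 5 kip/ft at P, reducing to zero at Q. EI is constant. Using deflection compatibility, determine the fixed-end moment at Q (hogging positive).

M_Q = 57.92 kip·ft

Take the two fixed-end moments M_P, M_Q as redundants; the released structure is the simple span PQ.
End rotations of the released simple span under the applied load (×1/EI):
  at P: point load 88 at a = 2.5: Pab(L + b)/(6LEI) = 481.2/EI
  at Q: point load 88 at a = 2.5: Pab(L + a)/(6LEI) = 343.8/EI
  at P: triangular load, peak 5: w₀L³/(45EI) = 111.1/EI
  at Q: triangular load, peak 5: 7w₀L³/(360EI) = 97.22/EI
  θ_P0 = 592.4/EI,  θ_Q0 = 441/EI
Flexibility coefficients: a unit moment at one end gives L/(3EI) there and L/(6EI) at the far end, so f₁₁ = f₂₂ = 3.333/EI and f₁₂ = f₂₁ = 1.667/EI.
Compatibility — zero rotation at each built-in end:
  3.333 M_P + 1.667 M_Q = 592.4
  1.667 M_P + 3.333 M_Q = 441
Solving the pair gives M_P = 148.8 kip·ft and M_Q = 57.92 kip·ft (hogging).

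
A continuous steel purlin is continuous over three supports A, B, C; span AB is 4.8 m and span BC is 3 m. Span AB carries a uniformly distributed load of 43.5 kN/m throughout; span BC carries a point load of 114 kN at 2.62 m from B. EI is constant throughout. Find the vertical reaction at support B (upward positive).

Release continuity at B by inserting a hinge; the redundant is the internal moment M_B. The primary structure is two simply-supported spans AB and BC.
Discontinuity in slope at B on the released structure — sum the simple-span end rotations:
  span AB: UDL 43.5: wL³/(24EI) = 200.4/EI
  span BC: point load 114 at a = 2.62: Pab(L + b)/(6LEI) = 21.31/EI
  relative rotation θ_0 = (200.4 + 21.31)/EI = 221.8/EI
A unit hogging moment at B produces rotation L₁/(3EI) + L₂/(3EI) = 2.6/EI.
Slope continuity at B: θ_0 = M_B·2.6/EI, so M_B = 221.8/2.6 = 85.29 kN·m (hogging).
Span AB, ΣM about A with M_B applied at B: R_B^{AB}·4.8 = 501.1 + 85.29, so R_B^{AB} = 122.2 kN and R_A = 208.8 − 122.2 = 86.63 kN.
Span BC, ΣM about C: R_B^{BC}·3 = 43.32 + 85.29, so R_B^{BC} = 42.87 kN and R_C = 114 − 42.87 = 71.13 kN.
R_B = 122.2 + 42.87 = 165 kN.

R_B = 165 kN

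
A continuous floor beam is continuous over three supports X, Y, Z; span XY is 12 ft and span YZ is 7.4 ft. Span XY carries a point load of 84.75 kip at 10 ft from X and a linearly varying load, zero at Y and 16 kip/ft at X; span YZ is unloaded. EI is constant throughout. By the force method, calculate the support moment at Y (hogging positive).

Take M_Y as the redundant. Released structure: two simple spans XY and YZ with a hinge at Y.
End slopes at the hinge Y, treating each span as simply supported:
  span XY: point load 84.75 at a = 10: Pab(L + a)/(6LEI) = 517.9/EI
  span XY: triangular load, peak 16: 7w₀L³/(360EI) = 537.6/EI
  relative rotation θ_0 = (1056 + 0)/EI = 1056/EI
A unit hogging moment at Y produces rotation L₁/(3EI) + L₂/(3EI) = 6.467/EI.
Compatibility: M_Y·(L₁+L₂)/(3EI) = θ_0, giving M_Y = 163.2 kip·ft (hogging).

M_Y = 163.2 kip·ft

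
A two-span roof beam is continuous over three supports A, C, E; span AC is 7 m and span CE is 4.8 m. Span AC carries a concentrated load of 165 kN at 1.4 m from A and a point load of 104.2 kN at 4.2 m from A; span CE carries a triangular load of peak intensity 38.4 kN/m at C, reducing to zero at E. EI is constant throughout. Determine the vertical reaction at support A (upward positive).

Take M_C as the redundant. Released structure: two simple spans AC and CE with a hinge at C.
End slopes at the hinge C, treating each span as simply supported:
  span AC: point load 165 at a = 1.4: Pab(L + a)/(6LEI) = 258.7/EI
  span AC: point load 104.2 at a = 4.2: Pab(L + a)/(6LEI) = 326.8/EI
  span CE: triangular load, peak 38.4: w₀L³/(45EI) = 94.37/EI
  relative rotation θ_0 = (585.5 + 94.37)/EI = 679.9/EI
A unit hogging moment at C produces rotation L₁/(3EI) + L₂/(3EI) = 3.933/EI.
Slope continuity at C: θ_0 = M_C·3.933/EI, so M_C = 679.9/3.933 = 172.8 kN·m (hogging).
Span AC, ΣM about A with M_C applied at C: R_C^{AC}·7 = 668.6 + 172.8, so R_C^{AC} = 120.2 kN and R_A = 269.2 − 120.2 = 149 kN.

R_A = 149 kN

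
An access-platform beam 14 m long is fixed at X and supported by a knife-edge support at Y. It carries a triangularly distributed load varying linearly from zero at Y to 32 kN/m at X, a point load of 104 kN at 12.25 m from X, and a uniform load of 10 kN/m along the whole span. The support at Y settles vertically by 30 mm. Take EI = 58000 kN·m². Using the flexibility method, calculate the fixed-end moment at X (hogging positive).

Remove the prop at Y; the released (primary) structure is a cantilever built in at X.
Free-end deflection of the primary structure under the applied loading (downward +):
  triangular load, peak 32 at the fixed end: w₀L⁴/(30EI) = 40977/EI
  point load 104 at a = 12.25: Pa²(3L − a)/(6EI) = 77382/EI
  UDL 10: wL⁴/(8EI) = 48020/EI
  δ_0 = 166379/EI
Tip deflection under a unit load at Y: L³/(3EI) = 914.7/EI.
With EI = 58000 kN·m²: δ_0 = 2.8686 m and δ_{YY} = 0.01577 m/kN.
Compatibility — the beam at Y must follow the support down by 0.03 m: δ_0 − R_Y·δ_{YY} = 0.03, so R_Y = (2.8686 − 0.03)/0.01577 = 180 kN.
Moment equilibrium about X: M_X = Σ(load moments about X) − R_Y·L = 3299 − 180×14 = 779.3 kN·m.

M_X = 779.3 kN·m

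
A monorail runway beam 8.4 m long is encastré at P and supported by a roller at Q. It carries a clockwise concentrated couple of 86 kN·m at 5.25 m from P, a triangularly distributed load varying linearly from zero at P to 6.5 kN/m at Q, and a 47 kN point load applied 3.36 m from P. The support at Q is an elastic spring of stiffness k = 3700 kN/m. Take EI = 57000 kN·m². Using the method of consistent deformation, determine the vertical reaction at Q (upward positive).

Remove the prop at Q; the released (primary) structure is a cantilever built in at P.
Downward deflection at the released point Q due to the loads:
  clockwise couple 86 at a = 5.25: M₀a(2L − a)/(2EI) = 2607/EI
  triangular load, peak 6.5 at the free end: 11w₀L⁴/(120EI) = 2966/EI
  point load 47 at a = 3.36: Pa²(3L − a)/(6EI) = 1931/EI
  δ_0 = 7505/EI
Tip deflection under a unit load at Q: L³/(3EI) = 197.6/EI.
With EI = 57000 kN·m²: δ_0 = 0.13167 m and δ_{QQ} = 0.003466 m/kN.
Compatibility — the spring shortens by R_Q/k under the reaction it provides: δ_0 − R_Q·δ_{QQ} = R_Q/k. With 1/k = 0.00027 m/kN, R_Q = δ_0 / (δ_{QQ} + 1/k) = 0.13167 / (0.003466 + 0.00027) = 35.24 kN.

R_Q = 35.24 kN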